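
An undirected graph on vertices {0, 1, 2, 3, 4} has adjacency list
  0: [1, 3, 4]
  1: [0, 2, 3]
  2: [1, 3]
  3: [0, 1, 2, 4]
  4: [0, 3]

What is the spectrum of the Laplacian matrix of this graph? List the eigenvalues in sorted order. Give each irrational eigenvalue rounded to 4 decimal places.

Reading degrees in the order [0, 1, 2, 3, 4] gives [3, 3, 2, 4, 2]; set D = diag(3, 3, 2, 4, 2) and form L = D - A. Diagonalising L (or applying a numerical eigensolver to the 5x5 matrix) gives the spectrum above. The single zero eigenvalue shows the graph is connected. The eigenvalues sum to 14, which equals trace(L) = 2|E|. The largest eigenvalue, 5, is at most the vertex count 5.

[0, 1.5858, 3, 4.4142, 5]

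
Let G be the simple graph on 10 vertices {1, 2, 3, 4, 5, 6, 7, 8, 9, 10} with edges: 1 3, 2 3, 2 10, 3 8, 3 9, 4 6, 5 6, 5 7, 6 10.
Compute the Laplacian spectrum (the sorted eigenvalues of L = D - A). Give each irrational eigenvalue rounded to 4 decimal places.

[0, 0.1353, 0.5723, 1, 1, 1, 2.1398, 2.7545, 4.2955, 5.1026]

Reading degrees in the order [1, 2, 3, 4, 5, 6, 7, 8, 9, 10] gives [1, 2, 4, 1, 2, 3, 1, 1, 1, 2]; set D = diag(1, 2, 4, 1, 2, 3, 1, 1, 1, 2) and form L = D - A. Diagonalising L (or applying a numerical eigensolver to the 10x10 matrix) gives the spectrum above. The largest eigenvalue, 5.1026, is at most the vertex count 10. The eigenvalues sum to 18, which equals trace(L) = 2|E|.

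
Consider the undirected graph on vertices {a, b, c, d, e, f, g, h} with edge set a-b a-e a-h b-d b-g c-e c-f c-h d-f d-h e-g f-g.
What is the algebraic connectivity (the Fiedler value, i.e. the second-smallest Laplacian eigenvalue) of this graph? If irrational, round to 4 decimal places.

2

With the vertex order [a, b, c, d, e, f, g, h], the degrees are [3, 3, 3, 3, 3, 3, 3, 3], giving D = diag(3, 3, 3, 3, 3, 3, 3, 3) and L = D - A. Computing the eigenvalues of L and sorting gives [0, 2, 2, 2, 4, 4, 4, 6]. The Fiedler value lambda_2 = 2 is strictly positive, so the graph is connected. The eigenvalues sum to 24, which equals trace(L) = 2|E|.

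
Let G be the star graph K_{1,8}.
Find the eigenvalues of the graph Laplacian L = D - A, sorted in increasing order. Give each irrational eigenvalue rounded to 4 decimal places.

The graph has 9 vertices and degree multiset [8, 1, 1, 1, 1, 1, 1, 1, 1]; D is the diagonal matrix of degrees and L = D - A. Diagonalising L (or applying a numerical eigensolver to the 9x9 matrix) gives the spectrum above. The single zero eigenvalue shows the graph is connected. There is one zero in the spectrum, matching the 1 component.

[0, 1, 1, 1, 1, 1, 1, 1, 9]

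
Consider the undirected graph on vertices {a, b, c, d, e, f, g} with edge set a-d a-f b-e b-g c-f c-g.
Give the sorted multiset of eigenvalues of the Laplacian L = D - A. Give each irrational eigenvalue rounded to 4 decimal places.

[0, 0.1981, 0.7530, 1.5550, 2.4450, 3.2470, 3.8019]

Reading degrees in the order [a, b, c, d, e, f, g] gives [2, 2, 2, 1, 1, 2, 2]; set D = diag(2, 2, 2, 1, 1, 2, 2) and form L = D - A. Diagonalising L (or applying a numerical eigensolver to the 7x7 matrix) gives the spectrum above. The single zero eigenvalue shows the graph is connected.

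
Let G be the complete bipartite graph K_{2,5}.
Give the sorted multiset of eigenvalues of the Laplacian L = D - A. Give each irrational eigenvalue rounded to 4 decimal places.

[0, 2, 2, 2, 2, 5, 7]

The graph has 7 vertices and degree multiset [5, 5, 2, 2, 2, 2, 2]; D is the diagonal matrix of degrees and L = D - A. L is symmetric positive semidefinite, so every eigenvalue is real and nonnegative. By the matrix-tree theorem the graph has (1/7) * product of the nonzero eigenvalues = 80 spanning trees.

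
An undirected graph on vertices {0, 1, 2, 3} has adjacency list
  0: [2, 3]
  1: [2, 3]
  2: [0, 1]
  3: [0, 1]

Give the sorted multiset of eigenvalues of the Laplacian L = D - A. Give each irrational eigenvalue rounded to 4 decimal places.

[0, 2, 2, 4]

With the vertex order [0, 1, 2, 3], the degrees are [2, 2, 2, 2], giving D = diag(2, 2, 2, 2) and L = D - A. Since every row of L sums to 0, the all-ones vector is in the kernel and 0 is an eigenvalue. The single zero eigenvalue shows the graph is connected.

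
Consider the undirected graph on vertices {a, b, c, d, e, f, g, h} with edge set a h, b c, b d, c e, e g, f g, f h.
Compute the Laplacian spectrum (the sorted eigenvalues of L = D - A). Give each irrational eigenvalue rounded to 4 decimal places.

With the vertex order [a, b, c, d, e, f, g, h], the degrees are [1, 2, 2, 1, 2, 2, 2, 2], giving D = diag(1, 2, 2, 1, 2, 2, 2, 2) and L = D - A. Diagonalising L (or applying a numerical eigensolver to the 8x8 matrix) gives the spectrum above. The largest eigenvalue, 3.8478, is at most the vertex count 8.

[0, 0.1522, 0.5858, 1.2346, 2, 2.7654, 3.4142, 3.8478]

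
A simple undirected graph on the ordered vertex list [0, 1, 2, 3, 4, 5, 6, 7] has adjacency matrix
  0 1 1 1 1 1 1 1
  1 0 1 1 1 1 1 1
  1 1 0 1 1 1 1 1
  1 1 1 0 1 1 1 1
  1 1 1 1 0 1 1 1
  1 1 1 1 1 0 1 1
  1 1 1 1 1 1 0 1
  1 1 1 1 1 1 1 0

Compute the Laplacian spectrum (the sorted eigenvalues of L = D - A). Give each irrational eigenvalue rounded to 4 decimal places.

[0, 8, 8, 8, 8, 8, 8, 8]

Reading degrees in the order [0, 1, 2, 3, 4, 5, 6, 7] gives [7, 7, 7, 7, 7, 7, 7, 7]; set D = diag(7, 7, 7, 7, 7, 7, 7, 7) and form L = D - A. Diagonalising L (or applying a numerical eigensolver to the 8x8 matrix) gives the spectrum above. The largest eigenvalue, 8, is at most the vertex count 8. There is one zero in the spectrum, matching the 1 component.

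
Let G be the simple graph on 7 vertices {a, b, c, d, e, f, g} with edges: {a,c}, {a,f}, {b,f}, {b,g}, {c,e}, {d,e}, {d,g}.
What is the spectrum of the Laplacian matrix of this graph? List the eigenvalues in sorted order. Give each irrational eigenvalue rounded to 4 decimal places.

[0, 0.7530, 0.7530, 2.4450, 2.4450, 3.8019, 3.8019]

With the vertex order [a, b, c, d, e, f, g], the degrees are [2, 2, 2, 2, 2, 2, 2], giving D = diag(2, 2, 2, 2, 2, 2, 2) and L = D - A. Diagonalising L (or applying a numerical eigensolver to the 7x7 matrix) gives the spectrum above. The single zero eigenvalue shows the graph is connected. The largest eigenvalue, 3.8019, is at most the vertex count 7.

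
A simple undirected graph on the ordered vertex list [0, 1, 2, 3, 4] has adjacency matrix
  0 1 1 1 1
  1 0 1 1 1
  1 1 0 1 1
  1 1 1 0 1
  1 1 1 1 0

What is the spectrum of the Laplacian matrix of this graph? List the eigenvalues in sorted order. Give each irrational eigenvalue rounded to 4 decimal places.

Each diagonal entry of L is the vertex degree and each off-diagonal entry is -1 where an edge is present, 0 otherwise; in the order [0, 1, 2, 3, 4] the diagonal is [4, 4, 4, 4, 4]. The multiplicity of 0 as a Laplacian eigenvalue equals the number of connected components. The single zero eigenvalue shows the graph is connected. By the matrix-tree theorem the graph has (1/5) * product of the nonzero eigenvalues = 125 spanning trees. The eigenvalues sum to 20, which equals trace(L) = 2|E|.

[0, 5, 5, 5, 5]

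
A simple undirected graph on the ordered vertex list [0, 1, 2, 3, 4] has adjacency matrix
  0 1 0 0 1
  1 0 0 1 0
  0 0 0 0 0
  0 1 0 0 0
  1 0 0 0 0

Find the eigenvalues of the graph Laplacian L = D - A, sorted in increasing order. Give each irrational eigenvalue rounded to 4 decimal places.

Reading degrees in the order [0, 1, 2, 3, 4] gives [2, 2, 0, 1, 1]; set D = diag(2, 2, 0, 1, 1) and form L = D - A. Since every row of L sums to 0, the all-ones vector is in the kernel and 0 is an eigenvalue. The 2 zero eigenvalues correspond to the 2 connected components. There are 2 zeros in the spectrum, matching the 2 components.

[0, 0, 0.5858, 2, 3.4142]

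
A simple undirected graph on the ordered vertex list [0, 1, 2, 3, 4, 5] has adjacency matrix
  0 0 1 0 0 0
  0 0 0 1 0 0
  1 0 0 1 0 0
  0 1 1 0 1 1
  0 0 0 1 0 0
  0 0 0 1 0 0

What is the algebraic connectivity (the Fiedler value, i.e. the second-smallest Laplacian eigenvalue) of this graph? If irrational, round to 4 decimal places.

With the vertex order [0, 1, 2, 3, 4, 5], the degrees are [1, 1, 2, 4, 1, 1], giving D = diag(1, 1, 2, 4, 1, 1) and L = D - A. Computing the eigenvalues of L and sorting gives [0, 0.4859, 1, 1, 2.4280, 5.0861]. The Fiedler value lambda_2 = 0.4859 is strictly positive, so the graph is connected.

0.4859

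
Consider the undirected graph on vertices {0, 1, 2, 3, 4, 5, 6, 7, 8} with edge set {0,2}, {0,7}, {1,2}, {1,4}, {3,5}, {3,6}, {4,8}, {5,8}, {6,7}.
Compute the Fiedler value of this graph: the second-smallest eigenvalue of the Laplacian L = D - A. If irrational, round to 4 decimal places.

With the vertex order [0, 1, 2, 3, 4, 5, 6, 7, 8], the degrees are [2, 2, 2, 2, 2, 2, 2, 2, 2], giving D = diag(2, 2, 2, 2, 2, 2, 2, 2, 2) and L = D - A. The smallest Laplacian eigenvalue is always 0. The next one, lambda_2 = 0.4679, measures how hard the graph is to disconnect: larger values mean better connectivity. The eigenvalues sum to 18, which equals trace(L) = 2|E|. There is one zero in the spectrum, matching the 1 component.

0.4679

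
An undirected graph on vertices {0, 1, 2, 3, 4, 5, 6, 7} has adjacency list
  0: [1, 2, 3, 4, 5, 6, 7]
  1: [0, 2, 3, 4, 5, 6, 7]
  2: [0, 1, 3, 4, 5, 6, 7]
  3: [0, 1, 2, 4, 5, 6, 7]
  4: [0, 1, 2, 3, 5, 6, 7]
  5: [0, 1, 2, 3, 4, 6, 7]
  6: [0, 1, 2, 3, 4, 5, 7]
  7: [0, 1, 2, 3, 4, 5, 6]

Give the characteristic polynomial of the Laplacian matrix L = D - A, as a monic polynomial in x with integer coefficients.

x^8 - 56x^7 + 1344x^6 - 17920x^5 + 143360x^4 - 688128x^3 + 1835008x^2 - 2097152x

Reading degrees in the order [0, 1, 2, 3, 4, 5, 6, 7] gives [7, 7, 7, 7, 7, 7, 7, 7]; set D = diag(7, 7, 7, 7, 7, 7, 7, 7) and form L = D - A. Computing det(xI - L) by cofactor expansion (or equivalently via sum-over-permutations) gives x^8 - 56x^7 + 1344x^6 - 17920x^5 + 143360x^4 - 688128x^3 + 1835008x^2 - 2097152x. Since p(0) = det(-L) = 0, x divides p(x). By the matrix-tree theorem the graph has (1/8) * product of the nonzero eigenvalues = 262144 spanning trees. The eigenvalues sum to 56, which equals trace(L) = 2|E|.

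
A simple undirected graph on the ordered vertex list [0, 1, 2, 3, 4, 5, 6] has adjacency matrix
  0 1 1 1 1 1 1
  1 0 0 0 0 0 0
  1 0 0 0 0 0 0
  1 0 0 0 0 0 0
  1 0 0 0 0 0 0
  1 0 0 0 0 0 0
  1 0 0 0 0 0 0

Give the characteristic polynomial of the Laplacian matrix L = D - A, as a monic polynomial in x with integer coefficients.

Each diagonal entry of L is the vertex degree and each off-diagonal entry is -1 where an edge is present, 0 otherwise; in the order [0, 1, 2, 3, 4, 5, 6] the diagonal is [6, 1, 1, 1, 1, 1, 1]. Computing det(xI - L) by cofactor expansion (or equivalently via sum-over-permutations) gives x^7 - 12x^6 + 45x^5 - 80x^4 + 75x^3 - 36x^2 + 7x. Since p(0) = det(-L) = 0, x divides p(x). There is one zero in the spectrum, matching the 1 component.

x^7 - 12x^6 + 45x^5 - 80x^4 + 75x^3 - 36x^2 + 7x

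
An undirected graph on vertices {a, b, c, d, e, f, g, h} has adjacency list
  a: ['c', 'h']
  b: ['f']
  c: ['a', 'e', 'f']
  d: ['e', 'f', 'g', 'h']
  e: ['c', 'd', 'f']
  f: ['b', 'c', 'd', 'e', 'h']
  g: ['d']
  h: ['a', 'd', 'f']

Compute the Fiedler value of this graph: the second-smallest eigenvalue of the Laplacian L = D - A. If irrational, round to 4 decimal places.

With the vertex order [a, b, c, d, e, f, g, h], the degrees are [2, 1, 3, 4, 3, 5, 1, 3], giving D = diag(2, 1, 3, 4, 3, 5, 1, 3) and L = D - A. Computing the eigenvalues of L and sorting gives [0, 0.7639, 0.9631, 2, 2.6217, 4.2174, 5.2361, 6.1978]. The Fiedler value lambda_2 = 0.7639 is strictly positive, so the graph is connected. The eigenvalues sum to 22, which equals trace(L) = 2|E|.

0.7639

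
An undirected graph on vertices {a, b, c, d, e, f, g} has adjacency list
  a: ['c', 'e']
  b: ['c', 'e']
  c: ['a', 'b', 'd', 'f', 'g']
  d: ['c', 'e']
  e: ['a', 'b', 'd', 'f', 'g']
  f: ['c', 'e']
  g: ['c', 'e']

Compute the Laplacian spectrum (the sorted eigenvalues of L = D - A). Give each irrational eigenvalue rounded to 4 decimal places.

[0, 2, 2, 2, 2, 5, 7]

Each diagonal entry of L is the vertex degree and each off-diagonal entry is -1 where an edge is present, 0 otherwise; in the order [a, b, c, d, e, f, g] the diagonal is [2, 2, 5, 2, 5, 2, 2]. L is symmetric positive semidefinite, so every eigenvalue is real and nonnegative. The single zero eigenvalue shows the graph is connected. There is one zero in the spectrum, matching the 1 component. The eigenvalues sum to 20, which equals trace(L) = 2|E|.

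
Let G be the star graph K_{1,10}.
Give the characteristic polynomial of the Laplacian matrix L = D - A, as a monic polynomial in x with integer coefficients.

x^11 - 20x^10 + 135x^9 - 480x^8 + 1050x^7 - 1512x^6 + 1470x^5 - 960x^4 + 405x^3 - 100x^2 + 11x

The graph has 11 vertices and degree multiset [10, 1, 1, 1, 1, 1, 1, 1, 1, 1, 1]; D is the diagonal matrix of degrees and L = D - A. The eigenvalues of L are [0, 1, 1, 1, 1, 1, 1, 1, 1, 1, 11]; the characteristic polynomial is the product of (x - lambda_i), which multiplies out to x^11 - 20x^10 + 135x^9 - 480x^8 + 1050x^7 - 1512x^6 + 1470x^5 - 960x^4 + 405x^3 - 100x^2 + 11x. The constant term is 0 because L is singular (the all-ones vector lies in its kernel).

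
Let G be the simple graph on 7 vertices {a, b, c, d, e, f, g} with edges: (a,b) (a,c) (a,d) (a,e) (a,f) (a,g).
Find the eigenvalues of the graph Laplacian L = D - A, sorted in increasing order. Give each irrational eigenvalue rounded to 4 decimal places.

[0, 1, 1, 1, 1, 1, 7]

Each diagonal entry of L is the vertex degree and each off-diagonal entry is -1 where an edge is present, 0 otherwise; in the order [a, b, c, d, e, f, g] the diagonal is [6, 1, 1, 1, 1, 1, 1]. Since every row of L sums to 0, the all-ones vector is in the kernel and 0 is an eigenvalue. By the matrix-tree theorem the graph has (1/7) * product of the nonzero eigenvalues = 1 spanning tree.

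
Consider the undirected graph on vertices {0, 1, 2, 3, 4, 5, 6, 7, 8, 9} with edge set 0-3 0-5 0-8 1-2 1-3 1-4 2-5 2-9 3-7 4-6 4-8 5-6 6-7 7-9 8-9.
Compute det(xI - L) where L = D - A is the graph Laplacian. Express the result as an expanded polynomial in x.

x^10 - 30x^9 + 390x^8 - 2880x^7 + 13305x^6 - 39882x^5 + 77640x^4 - 94800x^3 + 66000x^2 - 20000x

With the vertex order [0, 1, 2, 3, 4, 5, 6, 7, 8, 9], the degrees are [3, 3, 3, 3, 3, 3, 3, 3, 3, 3], giving D = diag(3, 3, 3, 3, 3, 3, 3, 3, 3, 3) and L = D - A. L has integer entries, so p(x) = det(xI - L) has integer coefficients. Expanding the determinant yields x^10 - 30x^9 + 390x^8 - 2880x^7 + 13305x^6 - 39882x^5 + 77640x^4 - 94800x^3 + 66000x^2 - 20000x. The coefficient of x^9 equals -trace(L) = -30, matching the sum of degrees. There is one zero in the spectrum, matching the 1 component. The largest eigenvalue, 5, is at most the vertex count 10.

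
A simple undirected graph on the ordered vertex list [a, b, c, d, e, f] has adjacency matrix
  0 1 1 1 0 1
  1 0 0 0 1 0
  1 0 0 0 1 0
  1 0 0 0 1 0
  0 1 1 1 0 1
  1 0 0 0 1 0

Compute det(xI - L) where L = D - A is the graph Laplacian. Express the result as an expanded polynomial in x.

Reading degrees in the order [a, b, c, d, e, f] gives [4, 2, 2, 2, 4, 2]; set D = diag(4, 2, 2, 2, 4, 2) and form L = D - A. The eigenvalues of L are [0, 2, 2, 2, 4, 6]; the characteristic polynomial is the product of (x - lambda_i), which multiplies out to x^6 - 16x^5 + 96x^4 - 272x^3 + 368x^2 - 192x. The constant term is 0 because L is singular (the all-ones vector lies in its kernel). The largest eigenvalue, 6, is at most the vertex count 6. By the matrix-tree theorem the graph has (1/6) * product of the nonzero eigenvalues = 32 spanning trees.

x^6 - 16x^5 + 96x^4 - 272x^3 + 368x^2 - 192x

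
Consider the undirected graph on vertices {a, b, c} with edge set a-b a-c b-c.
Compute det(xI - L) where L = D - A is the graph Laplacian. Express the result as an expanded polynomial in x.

x^3 - 6x^2 + 9x

With the vertex order [a, b, c], the degrees are [2, 2, 2], giving D = diag(2, 2, 2) and L = D - A. Computing det(xI - L) by cofactor expansion (or equivalently via sum-over-permutations) gives x^3 - 6x^2 + 9x. The constant term is 0 because L is singular (the all-ones vector lies in its kernel). The largest eigenvalue, 3, is at most the vertex count 3.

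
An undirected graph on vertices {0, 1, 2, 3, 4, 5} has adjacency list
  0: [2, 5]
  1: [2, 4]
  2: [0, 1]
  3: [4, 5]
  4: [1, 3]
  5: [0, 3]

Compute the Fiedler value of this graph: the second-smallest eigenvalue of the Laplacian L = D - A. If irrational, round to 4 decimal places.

Each diagonal entry of L is the vertex degree and each off-diagonal entry is -1 where an edge is present, 0 otherwise; in the order [0, 1, 2, 3, 4, 5] the diagonal is [2, 2, 2, 2, 2, 2]. The smallest Laplacian eigenvalue is always 0. The next one, lambda_2 = 1, measures how hard the graph is to disconnect: larger values mean better connectivity.

1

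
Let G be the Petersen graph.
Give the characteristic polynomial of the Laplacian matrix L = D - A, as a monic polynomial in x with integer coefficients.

The graph has 10 vertices and degree multiset [3, 3, 3, 3, 3, 3, 3, 3, 3, 3]; D is the diagonal matrix of degrees and L = D - A. L has integer entries, so p(x) = det(xI - L) has integer coefficients. Expanding the determinant yields x^10 - 30x^9 + 390x^8 - 2880x^7 + 13305x^6 - 39882x^5 + 77640x^4 - 94800x^3 + 66000x^2 - 20000x. The constant term is 0 because L is singular (the all-ones vector lies in its kernel). The eigenvalues sum to 30, which equals trace(L) = 2|E|.

x^10 - 30x^9 + 390x^8 - 2880x^7 + 13305x^6 - 39882x^5 + 77640x^4 - 94800x^3 + 66000x^2 - 20000x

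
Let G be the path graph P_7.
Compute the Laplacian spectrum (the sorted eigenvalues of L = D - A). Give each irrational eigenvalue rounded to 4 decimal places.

The graph has 7 vertices and degree multiset [2, 2, 2, 2, 2, 1, 1]; D is the diagonal matrix of degrees and L = D - A. L is symmetric positive semidefinite, so every eigenvalue is real and nonnegative. The single zero eigenvalue shows the graph is connected.

[0, 0.1981, 0.7530, 1.5550, 2.4450, 3.2470, 3.8019]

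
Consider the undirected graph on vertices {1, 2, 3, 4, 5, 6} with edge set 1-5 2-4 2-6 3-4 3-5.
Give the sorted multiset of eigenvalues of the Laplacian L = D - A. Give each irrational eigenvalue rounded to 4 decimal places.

[0, 0.2679, 1, 2, 3, 3.7321]

Each diagonal entry of L is the vertex degree and each off-diagonal entry is -1 where an edge is present, 0 otherwise; in the order [1, 2, 3, 4, 5, 6] the diagonal is [1, 2, 2, 2, 2, 1]. L is symmetric positive semidefinite, so every eigenvalue is real and nonnegative. The single zero eigenvalue shows the graph is connected. By the matrix-tree theorem the graph has (1/6) * product of the nonzero eigenvalues = 1 spanning tree.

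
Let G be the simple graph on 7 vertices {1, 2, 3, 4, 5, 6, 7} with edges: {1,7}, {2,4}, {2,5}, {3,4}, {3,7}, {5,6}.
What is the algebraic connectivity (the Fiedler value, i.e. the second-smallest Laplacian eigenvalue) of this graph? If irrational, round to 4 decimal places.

Each diagonal entry of L is the vertex degree and each off-diagonal entry is -1 where an edge is present, 0 otherwise; in the order [1, 2, 3, 4, 5, 6, 7] the diagonal is [1, 2, 2, 2, 2, 1, 2]. Computing the eigenvalues of L and sorting gives [0, 0.1981, 0.7530, 1.5550, 2.4450, 3.2470, 3.8019]. The Fiedler value lambda_2 = 0.1981 is strictly positive, so the graph is connected. The largest eigenvalue, 3.8019, is at most the vertex count 7. There is one zero in the spectrum, matching the 1 component.

0.1981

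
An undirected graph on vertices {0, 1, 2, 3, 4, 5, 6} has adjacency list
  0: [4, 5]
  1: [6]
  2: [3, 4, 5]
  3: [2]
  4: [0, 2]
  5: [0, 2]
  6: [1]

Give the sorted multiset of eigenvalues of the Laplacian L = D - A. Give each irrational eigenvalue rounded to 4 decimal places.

[0, 0, 0.8299, 2, 2, 2.6889, 4.4812]

With the vertex order [0, 1, 2, 3, 4, 5, 6], the degrees are [2, 1, 3, 1, 2, 2, 1], giving D = diag(2, 1, 3, 1, 2, 2, 1) and L = D - A. The multiplicity of 0 as a Laplacian eigenvalue equals the number of connected components. The 2 zero eigenvalues correspond to the 2 connected components.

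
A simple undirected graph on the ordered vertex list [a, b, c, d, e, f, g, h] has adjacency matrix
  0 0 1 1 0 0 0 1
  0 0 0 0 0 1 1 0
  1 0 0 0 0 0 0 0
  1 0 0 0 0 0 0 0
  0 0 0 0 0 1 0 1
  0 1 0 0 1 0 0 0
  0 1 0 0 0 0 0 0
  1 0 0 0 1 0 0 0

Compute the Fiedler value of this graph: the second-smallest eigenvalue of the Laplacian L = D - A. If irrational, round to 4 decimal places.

0.1667

Each diagonal entry of L is the vertex degree and each off-diagonal entry is -1 where an edge is present, 0 otherwise; in the order [a, b, c, d, e, f, g, h] the diagonal is [3, 2, 1, 1, 2, 2, 1, 2]. The sorted Laplacian eigenvalues are [0, 0.1667, 0.7276, 1, 1.6353, 2.6729, 3.5643, 4.2332]; the algebraic connectivity is the second entry, 0.1667. The eigenvalues sum to 14, which equals trace(L) = 2|E|.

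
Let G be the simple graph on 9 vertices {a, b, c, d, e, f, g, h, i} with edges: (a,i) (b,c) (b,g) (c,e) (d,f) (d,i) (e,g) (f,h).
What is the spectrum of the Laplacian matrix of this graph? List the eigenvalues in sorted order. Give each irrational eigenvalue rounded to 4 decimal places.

[0, 0, 0.3820, 1.3820, 2, 2, 2.6180, 3.6180, 4]

Reading degrees in the order [a, b, c, d, e, f, g, h, i] gives [1, 2, 2, 2, 2, 2, 2, 1, 2]; set D = diag(1, 2, 2, 2, 2, 2, 2, 1, 2) and form L = D - A. The multiplicity of 0 as a Laplacian eigenvalue equals the number of connected components. The 2 zero eigenvalues correspond to the 2 connected components. There are 2 zeros in the spectrum, matching the 2 components.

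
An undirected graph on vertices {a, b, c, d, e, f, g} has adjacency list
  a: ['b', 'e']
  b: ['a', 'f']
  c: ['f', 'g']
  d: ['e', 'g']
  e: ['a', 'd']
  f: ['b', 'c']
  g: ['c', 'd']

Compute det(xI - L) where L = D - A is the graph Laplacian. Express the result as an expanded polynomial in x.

With the vertex order [a, b, c, d, e, f, g], the degrees are [2, 2, 2, 2, 2, 2, 2], giving D = diag(2, 2, 2, 2, 2, 2, 2) and L = D - A. Computing det(xI - L) by cofactor expansion (or equivalently via sum-over-permutations) gives x^7 - 14x^6 + 77x^5 - 210x^4 + 294x^3 - 196x^2 + 49x. The coefficient of x^6 equals -trace(L) = -14, matching the sum of degrees.

x^7 - 14x^6 + 77x^5 - 210x^4 + 294x^3 - 196x^2 + 49x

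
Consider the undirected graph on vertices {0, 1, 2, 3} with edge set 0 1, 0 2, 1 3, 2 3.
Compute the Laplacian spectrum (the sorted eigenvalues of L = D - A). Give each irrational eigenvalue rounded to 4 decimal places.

[0, 2, 2, 4]

Reading degrees in the order [0, 1, 2, 3] gives [2, 2, 2, 2]; set D = diag(2, 2, 2, 2) and form L = D - A. Since every row of L sums to 0, the all-ones vector is in the kernel and 0 is an eigenvalue. The largest eigenvalue, 4, is at most the vertex count 4.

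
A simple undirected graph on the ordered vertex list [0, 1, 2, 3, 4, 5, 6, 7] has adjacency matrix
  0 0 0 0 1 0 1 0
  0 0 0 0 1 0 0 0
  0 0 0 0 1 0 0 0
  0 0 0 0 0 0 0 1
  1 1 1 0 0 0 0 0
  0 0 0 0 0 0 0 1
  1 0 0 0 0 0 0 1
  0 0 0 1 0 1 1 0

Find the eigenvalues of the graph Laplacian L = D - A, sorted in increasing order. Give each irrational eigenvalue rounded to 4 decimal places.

Each diagonal entry of L is the vertex degree and each off-diagonal entry is -1 where an edge is present, 0 otherwise; in the order [0, 1, 2, 3, 4, 5, 6, 7] the diagonal is [2, 1, 1, 1, 3, 1, 2, 3]. The multiplicity of 0 as a Laplacian eigenvalue equals the number of connected components. There is one zero in the spectrum, matching the 1 component.

[0, 0.1864, 1, 1, 1, 2.4707, 4, 4.3429]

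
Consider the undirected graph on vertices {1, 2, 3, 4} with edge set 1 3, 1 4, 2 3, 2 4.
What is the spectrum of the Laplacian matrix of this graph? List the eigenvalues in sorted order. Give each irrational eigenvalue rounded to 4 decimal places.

[0, 2, 2, 4]

Reading degrees in the order [1, 2, 3, 4] gives [2, 2, 2, 2]; set D = diag(2, 2, 2, 2) and form L = D - A. Diagonalising L (or applying a numerical eigensolver to the 4x4 matrix) gives the spectrum above. By the matrix-tree theorem the graph has (1/4) * product of the nonzero eigenvalues = 4 spanning trees. The largest eigenvalue, 4, is at most the vertex count 4.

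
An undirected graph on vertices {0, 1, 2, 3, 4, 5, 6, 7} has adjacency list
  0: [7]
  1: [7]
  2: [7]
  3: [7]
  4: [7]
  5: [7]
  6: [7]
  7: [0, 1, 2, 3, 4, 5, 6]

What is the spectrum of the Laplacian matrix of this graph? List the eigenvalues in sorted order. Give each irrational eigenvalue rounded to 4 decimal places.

[0, 1, 1, 1, 1, 1, 1, 8]

Reading degrees in the order [0, 1, 2, 3, 4, 5, 6, 7] gives [1, 1, 1, 1, 1, 1, 1, 7]; set D = diag(1, 1, 1, 1, 1, 1, 1, 7) and form L = D - A. Since every row of L sums to 0, the all-ones vector is in the kernel and 0 is an eigenvalue. There is one zero in the spectrum, matching the 1 component. By the matrix-tree theorem the graph has (1/8) * product of the nonzero eigenvalues = 1 spanning tree.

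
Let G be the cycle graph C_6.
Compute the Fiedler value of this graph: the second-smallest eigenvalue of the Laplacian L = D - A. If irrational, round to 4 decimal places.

The graph has 6 vertices and degree multiset [2, 2, 2, 2, 2, 2]; D is the diagonal matrix of degrees and L = D - A. The smallest Laplacian eigenvalue is always 0. The next one, lambda_2 = 1, measures how hard the graph is to disconnect: larger values mean better connectivity. By the matrix-tree theorem the graph has (1/6) * product of the nonzero eigenvalues = 6 spanning trees.

1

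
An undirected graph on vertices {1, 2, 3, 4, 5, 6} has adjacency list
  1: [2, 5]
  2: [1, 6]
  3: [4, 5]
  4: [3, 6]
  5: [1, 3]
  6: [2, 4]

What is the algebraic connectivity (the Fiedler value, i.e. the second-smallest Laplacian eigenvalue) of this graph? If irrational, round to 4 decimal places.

Each diagonal entry of L is the vertex degree and each off-diagonal entry is -1 where an edge is present, 0 otherwise; in the order [1, 2, 3, 4, 5, 6] the diagonal is [2, 2, 2, 2, 2, 2]. The smallest Laplacian eigenvalue is always 0. The next one, lambda_2 = 1, measures how hard the graph is to disconnect: larger values mean better connectivity. There is one zero in the spectrum, matching the 1 component. The largest eigenvalue, 4, is at most the vertex count 6.

1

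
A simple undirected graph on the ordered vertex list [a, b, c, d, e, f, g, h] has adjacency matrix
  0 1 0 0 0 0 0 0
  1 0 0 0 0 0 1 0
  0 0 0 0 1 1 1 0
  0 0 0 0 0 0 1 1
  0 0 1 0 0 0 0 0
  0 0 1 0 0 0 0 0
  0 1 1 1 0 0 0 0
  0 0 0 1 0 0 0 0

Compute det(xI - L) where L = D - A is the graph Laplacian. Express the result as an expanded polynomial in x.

Reading degrees in the order [a, b, c, d, e, f, g, h] gives [1, 2, 3, 2, 1, 1, 3, 1]; set D = diag(1, 2, 3, 2, 1, 1, 3, 1) and form L = D - A. L has integer entries, so p(x) = det(xI - L) has integer coefficients. Expanding the determinant yields x^8 - 14x^7 + 76x^6 - 204x^5 + 286x^4 - 204x^3 + 67x^2 - 8x. The coefficient of x^7 equals -trace(L) = -14, matching the sum of degrees. The eigenvalues sum to 14, which equals trace(L) = 2|E|.

x^8 - 14x^7 + 76x^6 - 204x^5 + 286x^4 - 204x^3 + 67x^2 - 8x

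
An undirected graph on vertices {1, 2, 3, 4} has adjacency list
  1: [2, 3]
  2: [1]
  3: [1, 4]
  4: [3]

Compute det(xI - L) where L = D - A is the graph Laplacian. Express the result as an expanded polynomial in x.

x^4 - 6x^3 + 10x^2 - 4x

With the vertex order [1, 2, 3, 4], the degrees are [2, 1, 2, 1], giving D = diag(2, 1, 2, 1) and L = D - A. L has integer entries, so p(x) = det(xI - L) has integer coefficients. Expanding the determinant yields x^4 - 6x^3 + 10x^2 - 4x. The coefficient of x^3 equals -trace(L) = -6, matching the sum of degrees. By the matrix-tree theorem the graph has (1/4) * product of the nonzero eigenvalues = 1 spanning tree. The largest eigenvalue, 3.4142, is at most the vertex count 4.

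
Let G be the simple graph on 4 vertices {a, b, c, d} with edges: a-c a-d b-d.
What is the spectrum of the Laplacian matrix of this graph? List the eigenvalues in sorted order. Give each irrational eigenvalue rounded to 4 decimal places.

Reading degrees in the order [a, b, c, d] gives [2, 1, 1, 2]; set D = diag(2, 1, 1, 2) and form L = D - A. L is symmetric positive semidefinite, so every eigenvalue is real and nonnegative.

[0, 0.5858, 2, 3.4142]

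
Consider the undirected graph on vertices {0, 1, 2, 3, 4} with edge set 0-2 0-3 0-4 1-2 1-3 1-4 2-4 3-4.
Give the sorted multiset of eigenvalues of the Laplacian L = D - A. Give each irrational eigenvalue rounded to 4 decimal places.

Reading degrees in the order [0, 1, 2, 3, 4] gives [3, 3, 3, 3, 4]; set D = diag(3, 3, 3, 3, 4) and form L = D - A. Diagonalising L (or applying a numerical eigensolver to the 5x5 matrix) gives the spectrum above.

[0, 3, 3, 5, 5]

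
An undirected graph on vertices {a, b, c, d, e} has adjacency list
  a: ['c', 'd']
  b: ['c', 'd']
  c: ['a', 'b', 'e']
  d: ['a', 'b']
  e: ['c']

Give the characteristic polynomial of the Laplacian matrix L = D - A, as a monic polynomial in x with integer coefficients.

x^5 - 10x^4 + 34x^3 - 46x^2 + 20x

Reading degrees in the order [a, b, c, d, e] gives [2, 2, 3, 2, 1]; set D = diag(2, 2, 3, 2, 1) and form L = D - A. Computing det(xI - L) by cofactor expansion (or equivalently via sum-over-permutations) gives x^5 - 10x^4 + 34x^3 - 46x^2 + 20x. The coefficient of x^4 equals -trace(L) = -10, matching the sum of degrees. The largest eigenvalue, 4.4812, is at most the vertex count 5. There is one zero in the spectrum, matching the 1 component.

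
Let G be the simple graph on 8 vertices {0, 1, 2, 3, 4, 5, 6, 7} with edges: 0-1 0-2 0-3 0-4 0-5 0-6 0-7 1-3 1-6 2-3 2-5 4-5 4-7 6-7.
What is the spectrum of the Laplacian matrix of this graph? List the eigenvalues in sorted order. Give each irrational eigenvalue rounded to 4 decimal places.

[0, 1.7530, 1.7530, 3.4450, 3.4450, 4.8019, 4.8019, 8]

Reading degrees in the order [0, 1, 2, 3, 4, 5, 6, 7] gives [7, 3, 3, 3, 3, 3, 3, 3]; set D = diag(7, 3, 3, 3, 3, 3, 3, 3) and form L = D - A. Diagonalising L (or applying a numerical eigensolver to the 8x8 matrix) gives the spectrum above. The largest eigenvalue, 8, is at most the vertex count 8. There is one zero in the spectrum, matching the 1 component.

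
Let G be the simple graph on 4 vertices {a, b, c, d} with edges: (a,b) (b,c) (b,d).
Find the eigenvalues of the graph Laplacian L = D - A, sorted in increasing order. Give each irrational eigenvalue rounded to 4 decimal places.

[0, 1, 1, 4]

With the vertex order [a, b, c, d], the degrees are [1, 3, 1, 1], giving D = diag(1, 3, 1, 1) and L = D - A. L is symmetric positive semidefinite, so every eigenvalue is real and nonnegative. The largest eigenvalue, 4, is at most the vertex count 4.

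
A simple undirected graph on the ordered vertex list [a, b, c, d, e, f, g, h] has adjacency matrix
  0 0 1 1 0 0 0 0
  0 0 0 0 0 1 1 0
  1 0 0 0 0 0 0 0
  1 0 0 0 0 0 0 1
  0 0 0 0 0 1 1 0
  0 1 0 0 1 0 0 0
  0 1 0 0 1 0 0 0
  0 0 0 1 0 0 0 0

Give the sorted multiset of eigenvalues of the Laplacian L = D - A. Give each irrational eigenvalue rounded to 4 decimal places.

[0, 0, 0.5858, 2, 2, 2, 3.4142, 4]

With the vertex order [a, b, c, d, e, f, g, h], the degrees are [2, 2, 1, 2, 2, 2, 2, 1], giving D = diag(2, 2, 1, 2, 2, 2, 2, 1) and L = D - A. L is symmetric positive semidefinite, so every eigenvalue is real and nonnegative. The 2 zero eigenvalues correspond to the 2 connected components. The largest eigenvalue, 4, is at most the vertex count 8.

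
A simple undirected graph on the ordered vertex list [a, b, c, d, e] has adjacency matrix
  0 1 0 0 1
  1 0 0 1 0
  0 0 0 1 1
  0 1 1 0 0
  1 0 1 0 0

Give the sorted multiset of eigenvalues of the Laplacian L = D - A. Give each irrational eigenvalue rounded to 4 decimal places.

With the vertex order [a, b, c, d, e], the degrees are [2, 2, 2, 2, 2], giving D = diag(2, 2, 2, 2, 2) and L = D - A. The multiplicity of 0 as a Laplacian eigenvalue equals the number of connected components. The eigenvalues sum to 10, which equals trace(L) = 2|E|.

[0, 1.3820, 1.3820, 3.6180, 3.6180]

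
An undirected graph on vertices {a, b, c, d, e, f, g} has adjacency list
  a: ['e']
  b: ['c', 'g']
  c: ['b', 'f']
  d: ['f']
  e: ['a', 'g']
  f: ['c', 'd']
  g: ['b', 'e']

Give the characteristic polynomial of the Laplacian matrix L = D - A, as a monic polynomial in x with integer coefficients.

With the vertex order [a, b, c, d, e, f, g], the degrees are [1, 2, 2, 1, 2, 2, 2], giving D = diag(1, 2, 2, 1, 2, 2, 2) and L = D - A. Computing det(xI - L) by cofactor expansion (or equivalently via sum-over-permutations) gives x^7 - 12x^6 + 55x^5 - 120x^4 + 126x^3 - 56x^2 + 7x. Since p(0) = det(-L) = 0, x divides p(x). The largest eigenvalue, 3.8019, is at most the vertex count 7. There is one zero in the spectrum, matching the 1 component.

x^7 - 12x^6 + 55x^5 - 120x^4 + 126x^3 - 56x^2 + 7x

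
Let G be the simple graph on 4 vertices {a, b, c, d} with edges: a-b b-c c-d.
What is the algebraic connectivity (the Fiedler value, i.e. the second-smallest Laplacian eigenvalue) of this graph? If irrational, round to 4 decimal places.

Each diagonal entry of L is the vertex degree and each off-diagonal entry is -1 where an edge is present, 0 otherwise; in the order [a, b, c, d] the diagonal is [1, 2, 2, 1]. The smallest Laplacian eigenvalue is always 0. The next one, lambda_2 = 0.5858, measures how hard the graph is to disconnect: larger values mean better connectivity. There is one zero in the spectrum, matching the 1 component.

0.5858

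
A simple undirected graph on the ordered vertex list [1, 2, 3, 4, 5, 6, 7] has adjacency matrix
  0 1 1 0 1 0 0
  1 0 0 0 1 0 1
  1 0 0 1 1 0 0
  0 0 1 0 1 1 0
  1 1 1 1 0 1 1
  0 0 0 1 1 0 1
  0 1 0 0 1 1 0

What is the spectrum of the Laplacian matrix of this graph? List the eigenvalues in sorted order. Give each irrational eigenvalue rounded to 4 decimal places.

[0, 2, 2, 4, 4, 5, 7]

With the vertex order [1, 2, 3, 4, 5, 6, 7], the degrees are [3, 3, 3, 3, 6, 3, 3], giving D = diag(3, 3, 3, 3, 6, 3, 3) and L = D - A. The multiplicity of 0 as a Laplacian eigenvalue equals the number of connected components. The eigenvalues sum to 24, which equals trace(L) = 2|E|. By the matrix-tree theorem the graph has (1/7) * product of the nonzero eigenvalues = 320 spanning trees.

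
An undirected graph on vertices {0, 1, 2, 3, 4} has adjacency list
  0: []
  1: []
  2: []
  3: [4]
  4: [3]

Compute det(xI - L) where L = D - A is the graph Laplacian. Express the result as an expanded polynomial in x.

x^5 - 2x^4

Reading degrees in the order [0, 1, 2, 3, 4] gives [0, 0, 0, 1, 1]; set D = diag(0, 0, 0, 1, 1) and form L = D - A. L has integer entries, so p(x) = det(xI - L) has integer coefficients. Expanding the determinant yields x^5 - 2x^4. Since p(0) = det(-L) = 0, x divides p(x). The eigenvalues sum to 2, which equals trace(L) = 2|E|.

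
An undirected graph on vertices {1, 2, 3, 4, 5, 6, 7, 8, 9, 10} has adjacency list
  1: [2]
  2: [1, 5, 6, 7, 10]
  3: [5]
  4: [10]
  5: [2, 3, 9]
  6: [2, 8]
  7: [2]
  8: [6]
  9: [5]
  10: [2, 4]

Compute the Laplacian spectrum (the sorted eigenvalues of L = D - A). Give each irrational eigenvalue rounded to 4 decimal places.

[0, 0.3030, 0.3820, 0.6596, 1, 1, 2.2704, 2.6180, 3.5379, 6.2291]

Each diagonal entry of L is the vertex degree and each off-diagonal entry is -1 where an edge is present, 0 otherwise; in the order [1, 2, 3, 4, 5, 6, 7, 8, 9, 10] the diagonal is [1, 5, 1, 1, 3, 2, 1, 1, 1, 2]. Since every row of L sums to 0, the all-ones vector is in the kernel and 0 is an eigenvalue. By the matrix-tree theorem the graph has (1/10) * product of the nonzero eigenvalues = 1 spanning tree.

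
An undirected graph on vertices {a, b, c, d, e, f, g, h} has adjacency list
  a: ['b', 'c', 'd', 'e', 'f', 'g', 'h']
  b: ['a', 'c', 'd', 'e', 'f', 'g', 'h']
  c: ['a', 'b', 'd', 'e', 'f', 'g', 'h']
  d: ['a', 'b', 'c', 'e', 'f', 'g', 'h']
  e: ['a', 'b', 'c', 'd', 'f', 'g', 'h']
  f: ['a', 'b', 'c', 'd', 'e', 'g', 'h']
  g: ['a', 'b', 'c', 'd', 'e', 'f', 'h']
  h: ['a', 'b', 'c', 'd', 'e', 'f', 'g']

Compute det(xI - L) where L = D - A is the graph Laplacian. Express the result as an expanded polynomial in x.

Reading degrees in the order [a, b, c, d, e, f, g, h] gives [7, 7, 7, 7, 7, 7, 7, 7]; set D = diag(7, 7, 7, 7, 7, 7, 7, 7) and form L = D - A. Computing det(xI - L) by cofactor expansion (or equivalently via sum-over-permutations) gives x^8 - 56x^7 + 1344x^6 - 17920x^5 + 143360x^4 - 688128x^3 + 1835008x^2 - 2097152x. The coefficient of x^7 equals -trace(L) = -56, matching the sum of degrees. The eigenvalues sum to 56, which equals trace(L) = 2|E|.

x^8 - 56x^7 + 1344x^6 - 17920x^5 + 143360x^4 - 688128x^3 + 1835008x^2 - 2097152x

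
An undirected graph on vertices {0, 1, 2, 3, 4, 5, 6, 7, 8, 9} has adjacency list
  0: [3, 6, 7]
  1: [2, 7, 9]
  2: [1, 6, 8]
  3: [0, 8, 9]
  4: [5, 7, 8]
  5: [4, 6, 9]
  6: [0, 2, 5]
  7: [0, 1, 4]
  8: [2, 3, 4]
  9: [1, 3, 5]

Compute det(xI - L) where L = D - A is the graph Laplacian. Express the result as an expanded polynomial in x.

Reading degrees in the order [0, 1, 2, 3, 4, 5, 6, 7, 8, 9] gives [3, 3, 3, 3, 3, 3, 3, 3, 3, 3]; set D = diag(3, 3, 3, 3, 3, 3, 3, 3, 3, 3) and form L = D - A. L has integer entries, so p(x) = det(xI - L) has integer coefficients. Expanding the determinant yields x^10 - 30x^9 + 390x^8 - 2880x^7 + 13305x^6 - 39882x^5 + 77640x^4 - 94800x^3 + 66000x^2 - 20000x. The constant term is 0 because L is singular (the all-ones vector lies in its kernel). The largest eigenvalue, 5, is at most the vertex count 10.

x^10 - 30x^9 + 390x^8 - 2880x^7 + 13305x^6 - 39882x^5 + 77640x^4 - 94800x^3 + 66000x^2 - 20000x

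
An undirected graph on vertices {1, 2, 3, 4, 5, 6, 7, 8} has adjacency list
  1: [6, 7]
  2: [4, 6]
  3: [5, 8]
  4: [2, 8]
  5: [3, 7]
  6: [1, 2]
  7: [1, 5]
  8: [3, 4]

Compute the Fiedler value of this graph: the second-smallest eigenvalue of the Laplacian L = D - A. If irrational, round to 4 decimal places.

0.5858

Each diagonal entry of L is the vertex degree and each off-diagonal entry is -1 where an edge is present, 0 otherwise; in the order [1, 2, 3, 4, 5, 6, 7, 8] the diagonal is [2, 2, 2, 2, 2, 2, 2, 2]. Computing the eigenvalues of L and sorting gives [0, 0.5858, 0.5858, 2, 2, 3.4142, 3.4142, 4]. The Fiedler value lambda_2 = 0.5858 is strictly positive, so the graph is connected. The largest eigenvalue, 4, is at most the vertex count 8.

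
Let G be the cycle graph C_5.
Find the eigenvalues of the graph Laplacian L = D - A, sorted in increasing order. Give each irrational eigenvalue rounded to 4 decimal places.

The graph has 5 vertices and degree multiset [2, 2, 2, 2, 2]; D is the diagonal matrix of degrees and L = D - A. Diagonalising L (or applying a numerical eigensolver to the 5x5 matrix) gives the spectrum above. The single zero eigenvalue shows the graph is connected. By the matrix-tree theorem the graph has (1/5) * product of the nonzero eigenvalues = 5 spanning trees.

[0, 1.3820, 1.3820, 3.6180, 3.6180]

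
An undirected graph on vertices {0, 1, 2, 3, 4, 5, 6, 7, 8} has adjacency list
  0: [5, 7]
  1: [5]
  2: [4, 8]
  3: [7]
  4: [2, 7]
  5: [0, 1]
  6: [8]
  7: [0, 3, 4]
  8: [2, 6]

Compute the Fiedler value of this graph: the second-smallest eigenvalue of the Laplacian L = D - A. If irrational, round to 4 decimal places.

With the vertex order [0, 1, 2, 3, 4, 5, 6, 7, 8], the degrees are [2, 1, 2, 1, 2, 2, 1, 3, 2], giving D = diag(2, 1, 2, 1, 2, 2, 1, 3, 2) and L = D - A. The sorted Laplacian eigenvalues are [0, 0.1506, 0.4266, 1, 1.4229, 2.1724, 3, 3.4576, 4.3699]; the algebraic connectivity is the second entry, 0.1506. There is one zero in the spectrum, matching the 1 component. By the matrix-tree theorem the graph has (1/9) * product of the nonzero eigenvalues = 1 spanning tree.

0.1506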